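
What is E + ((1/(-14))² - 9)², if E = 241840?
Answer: 9293633609/38416 ≈ 2.4192e+5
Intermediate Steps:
E + ((1/(-14))² - 9)² = 241840 + ((1/(-14))² - 9)² = 241840 + ((-1/14)² - 9)² = 241840 + (1/196 - 9)² = 241840 + (-1763/196)² = 241840 + 3108169/38416 = 9293633609/38416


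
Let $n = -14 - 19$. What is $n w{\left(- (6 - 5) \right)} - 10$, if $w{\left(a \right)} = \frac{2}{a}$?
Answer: $56$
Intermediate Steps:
$n = -33$ ($n = -14 - 19 = -33$)
$n w{\left(- (6 - 5) \right)} - 10 = - 33 \frac{2}{\left(-1\right) \left(6 - 5\right)} - 10 = - 33 \frac{2}{\left(-1\right) 1} - 10 = - 33 \frac{2}{-1} - 10 = - 33 \cdot 2 \left(-1\right) - 10 = \left(-33\right) \left(-2\right) - 10 = 66 - 10 = 56$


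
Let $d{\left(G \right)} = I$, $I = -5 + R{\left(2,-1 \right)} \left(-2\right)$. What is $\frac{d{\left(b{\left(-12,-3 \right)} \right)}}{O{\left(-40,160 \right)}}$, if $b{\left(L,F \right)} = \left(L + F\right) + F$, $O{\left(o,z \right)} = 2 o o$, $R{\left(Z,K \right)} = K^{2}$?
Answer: $- \frac{7}{3200} \approx -0.0021875$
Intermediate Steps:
$O{\left(o,z \right)} = 2 o^{2}$
$I = -7$ ($I = -5 + \left(-1\right)^{2} \left(-2\right) = -5 + 1 \left(-2\right) = -5 - 2 = -7$)
$b{\left(L,F \right)} = L + 2 F$ ($b{\left(L,F \right)} = \left(F + L\right) + F = L + 2 F$)
$d{\left(G \right)} = -7$
$\frac{d{\left(b{\left(-12,-3 \right)} \right)}}{O{\left(-40,160 \right)}} = - \frac{7}{2 \left(-40\right)^{2}} = - \frac{7}{2 \cdot 1600} = - \frac{7}{3200}$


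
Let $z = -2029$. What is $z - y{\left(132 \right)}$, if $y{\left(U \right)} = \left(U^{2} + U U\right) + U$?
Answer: $-37009$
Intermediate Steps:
$y{\left(U \right)} = U + 2 U^{2}$ ($y{\left(U \right)} = \left(U^{2} + U^{2}\right) + U = 2 U^{2} + U = U + 2 U^{2}$)
$z - y{\left(132 \right)} = -2029 - 132 \left(1 + 2 \cdot 132\right) = -2029 - 132 \left(1 + 264\right) = -2029 - 132 \cdot 265 = -2029 - 34980 = -37009$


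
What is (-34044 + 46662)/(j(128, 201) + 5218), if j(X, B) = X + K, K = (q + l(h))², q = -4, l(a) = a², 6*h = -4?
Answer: 511029/217025 ≈ 2.3547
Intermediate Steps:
h = -⅔ (h = (⅙)*(-4) = -⅔ ≈ -0.66667)
K = 1024/81 (K = (-4 + (-⅔)²)² = (-4 + 4/9)² = (-32/9)² = 1024/81 ≈ 12.642)
j(X, B) = 1024/81 + X (j(X, B) = X + 1024/81 = 1024/81 + X)
(-34044 + 46662)/(j(128, 201) + 5218) = (-34044 + 46662)/((1024/81 + 128) + 5218) = 12618/(11392/81 + 5218) = 12618/(434050/81) = 12618*(81/434050) = 511029/217025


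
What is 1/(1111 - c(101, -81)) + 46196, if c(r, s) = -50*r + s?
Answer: 288355433/6242 ≈ 46196.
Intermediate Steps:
c(r, s) = s - 50*r
1/(1111 - c(101, -81)) + 46196 = 1/(1111 - (-81 - 50*101)) + 46196 = 1/(1111 - (-81 - 5050)) + 46196 = 1/(1111 - 1*(-5131)) + 46196 = 1/(1111 + 5131) + 46196 = 1/6242 + 46196 = 288355433/6242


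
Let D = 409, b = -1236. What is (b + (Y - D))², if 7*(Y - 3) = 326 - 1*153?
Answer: 128165041/49 ≈ 2.6156e+6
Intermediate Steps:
Y = 194/7 (Y = 3 + (326 - 1*153)/7 = 3 + (326 - 153)/7 = 3 + (⅐)*173 = 3 + 173/7 = 194/7 ≈ 27.714)
(b + (Y - D))² = (-1236 + (194/7 - 1*409))² = (-1236 + (194/7 - 409))² = (-1236 - 2669/7)² = (-11321/7)² = 128165041/49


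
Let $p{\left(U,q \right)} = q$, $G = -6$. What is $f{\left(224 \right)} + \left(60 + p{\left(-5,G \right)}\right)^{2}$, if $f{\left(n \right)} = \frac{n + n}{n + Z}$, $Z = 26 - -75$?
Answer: $\frac{948148}{325} \approx 2917.4$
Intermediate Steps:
$Z = 101$ ($Z = 26 + 75 = 101$)
$f{\left(n \right)} = \frac{2 n}{101 + n}$ ($f{\left(n \right)} = \frac{n + n}{n + 101} = \frac{2 n}{101 + n}$)
$f{\left(224 \right)} + \left(60 + p{\left(-5,G \right)}\right)^{2} = 2 \cdot 224 \frac{1}{101 + 224} + \left(60 - 6\right)^{2} = 2 \cdot 224 \cdot \frac{1}{325} + 54^{2} = 2 \cdot 224 \cdot \frac{1}{325} + 2916 = \frac{448}{325} + 2916 = \frac{948148}{325}$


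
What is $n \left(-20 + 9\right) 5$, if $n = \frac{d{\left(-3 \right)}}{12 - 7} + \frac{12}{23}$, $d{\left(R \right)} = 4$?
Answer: $- \frac{1672}{23} \approx -72.696$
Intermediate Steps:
$n = \frac{152}{115}$ ($n = \frac{4}{12 - 7} + \frac{12}{23} = \frac{4}{5} + 12 \cdot \frac{1}{23} = 4 \cdot \frac{1}{5} + \frac{12}{23} = \frac{4}{5} + \frac{12}{23} = \frac{152}{115} \approx 1.3217$)
$n \left(-20 + 9\right) 5 = \frac{152 \left(-20 + 9\right)}{115} \cdot 5 = \frac{152}{115} \left(-11\right) 5 = \left(- \frac{1672}{115}\right) 5 = - \frac{1672}{23}$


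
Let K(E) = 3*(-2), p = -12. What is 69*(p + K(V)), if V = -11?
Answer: -1242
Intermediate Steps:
K(E) = -6
69*(p + K(V)) = 69*(-12 - 6) = 69*(-18) = -1242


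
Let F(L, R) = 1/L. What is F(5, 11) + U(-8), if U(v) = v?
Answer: -39/5 ≈ -7.8000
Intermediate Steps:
F(5, 11) + U(-8) = 1/5 - 8 = ⅕ - 8 = -39/5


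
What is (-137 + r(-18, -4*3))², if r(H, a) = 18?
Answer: 14161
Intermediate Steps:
(-137 + r(-18, -4*3))² = (-137 + 18)² = (-119)² = 14161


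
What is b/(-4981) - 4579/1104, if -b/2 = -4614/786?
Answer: -2989545821/720372144 ≈ -4.1500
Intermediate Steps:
b = 1538/131 (b = -(-9228)/786 = -2*(-769/131) = 1538/131 ≈ 11.740)
b/(-4981) - 4579/1104 = (1538/131)/(-4981) - 4579/1104 = (1538/131)*(-1/4981) - 4579*1/1104 = -1538/652511 - 4579/1104 = -2989545821/720372144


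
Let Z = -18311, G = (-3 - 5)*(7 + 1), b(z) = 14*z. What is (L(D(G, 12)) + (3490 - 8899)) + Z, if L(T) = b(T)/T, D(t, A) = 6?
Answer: -23706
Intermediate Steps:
G = -64 (G = -8*8 = -64)
L(T) = 14 (L(T) = (14*T)/T = 14)
(L(D(G, 12)) + (3490 - 8899)) + Z = (14 + (3490 - 8899)) - 18311 = (14 - 5409) - 18311 = -5395 - 18311 = -23706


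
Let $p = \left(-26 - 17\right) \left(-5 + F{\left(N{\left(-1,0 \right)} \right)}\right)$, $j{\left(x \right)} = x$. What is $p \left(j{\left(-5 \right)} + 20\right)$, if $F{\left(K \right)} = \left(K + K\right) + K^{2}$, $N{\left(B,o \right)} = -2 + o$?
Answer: $3225$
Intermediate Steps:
$F{\left(K \right)} = K^{2} + 2 K$ ($F{\left(K \right)} = 2 K + K^{2} = K^{2} + 2 K$)
$p = 215$ ($p = \left(-26 - 17\right) \left(-5 + \left(-2 + 0\right) \left(2 + \left(-2 + 0\right)\right)\right) = - 43 \left(-5 - 2 \left(2 - 2\right)\right) = - 43 \left(-5 - 0\right) = - 43 \left(-5 + 0\right) = \left(-43\right) \left(-5\right) = 215$)
$p \left(j{\left(-5 \right)} + 20\right) = 215 \left(-5 + 20\right) = 215 \cdot 15 = 3225$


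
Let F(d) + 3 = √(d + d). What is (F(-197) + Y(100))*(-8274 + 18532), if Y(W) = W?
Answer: 995026 + 10258*I*√394 ≈ 9.9503e+5 + 2.0362e+5*I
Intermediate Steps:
F(d) = -3 + √2*√d (F(d) = -3 + √(d + d) = -3 + √(2*d) = -3 + √2*√d)
(F(-197) + Y(100))*(-8274 + 18532) = ((-3 + √2*√(-197)) + 100)*(-8274 + 18532) = ((-3 + √2*(I*√197)) + 100)*10258 = ((-3 + I*√394) + 100)*10258 = (97 + I*√394)*10258 = 995026 + 10258*I*√394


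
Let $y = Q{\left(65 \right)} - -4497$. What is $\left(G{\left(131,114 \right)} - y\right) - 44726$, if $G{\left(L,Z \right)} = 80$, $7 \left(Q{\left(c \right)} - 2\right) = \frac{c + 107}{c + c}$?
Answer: $- \frac{22361061}{455} \approx -49145.0$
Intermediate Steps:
$Q{\left(c \right)} = 2 + \frac{107 + c}{14 c}$ ($Q{\left(c \right)} = 2 + \frac{\left(c + 107\right) \frac{1}{c + c}}{7} = 2 + \frac{\left(107 + c\right) \frac{1}{2 c}}{7} = 2 + \frac{\frac{1}{2} \frac{1}{c} \left(107 + c\right)}{7} = 2 + \frac{107 + c}{14 c}$)
$y = \frac{2047131}{455}$ ($y = \frac{107 + 29 \cdot 65}{14 \cdot 65} - -4497 = \frac{1}{14} \cdot \frac{1}{65} \left(107 + 1885\right) + 4497 = \frac{1}{14} \cdot \frac{1}{65} \cdot 1992 + 4497 = \frac{996}{455} + 4497 = \frac{2047131}{455} \approx 4499.2$)
$\left(G{\left(131,114 \right)} - y\right) - 44726 = \left(80 - \frac{2047131}{455}\right) - 44726 = - \frac{2010731}{455} - 44726 = - \frac{22361061}{455}$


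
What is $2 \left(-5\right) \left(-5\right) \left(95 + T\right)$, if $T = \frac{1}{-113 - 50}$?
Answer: $\frac{774200}{163} \approx 4749.7$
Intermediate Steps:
$T = - \frac{1}{163}$ ($T = \frac{1}{-163} = - \frac{1}{163} \approx -0.006135$)
$2 \left(-5\right) \left(-5\right) \left(95 + T\right) = 2 \left(-5\right) \left(-5\right) \left(95 - \frac{1}{163}\right) = \left(-10\right) \left(-5\right) \frac{15484}{163} = 50 \cdot \frac{15484}{163} = \frac{774200}{163}$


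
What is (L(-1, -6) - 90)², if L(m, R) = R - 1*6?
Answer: 10404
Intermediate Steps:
L(m, R) = -6 + R (L(m, R) = R - 6 = -6 + R)
(L(-1, -6) - 90)² = ((-6 - 6) - 90)² = (-12 - 90)² = (-102)² = 10404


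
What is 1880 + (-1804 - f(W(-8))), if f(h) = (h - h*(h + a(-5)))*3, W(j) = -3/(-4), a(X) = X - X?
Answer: 1207/16 ≈ 75.438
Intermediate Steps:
a(X) = 0
W(j) = ¾ (W(j) = -3*(-¼) = ¾)
f(h) = -3*h² + 3*h (f(h) = (h - h*(h + 0))*3 = (h - h*h)*3 = (h - h²)*3 = -3*h² + 3*h)
1880 + (-1804 - f(W(-8))) = 1880 + (-1804 - 3*3*(1 - 1*¾)/4) = 1880 + (-1804 - 3*3*(1 - ¾)/4) = 1880 + (-1804 - 3*3/(4*4)) = 1880 + (-1804 - 1*9/16) = 1880 + (-1804 - 9/16) = 1880 - 28873/16 = 1207/16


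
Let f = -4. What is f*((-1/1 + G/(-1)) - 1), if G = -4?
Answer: -8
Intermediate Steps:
f*((-1/1 + G/(-1)) - 1) = -4*((-1/1 - 4/(-1)) - 1) = -4*((-1*1 - 4*(-1)) - 1) = -4*((-1 + 4) - 1) = -4*(3 - 1) = -4*2 = -8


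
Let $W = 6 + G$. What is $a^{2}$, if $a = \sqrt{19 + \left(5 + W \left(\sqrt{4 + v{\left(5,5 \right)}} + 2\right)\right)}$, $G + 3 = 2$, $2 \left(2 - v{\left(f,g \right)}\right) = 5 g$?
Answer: $34 + \frac{5 i \sqrt{26}}{2} \approx 34.0 + 12.748 i$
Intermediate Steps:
$v{\left(f,g \right)} = 2 - \frac{5 g}{2}$
$G = -1$ ($G = -3 + 2 = -1$)
$W = 5$ ($W = 6 - 1 = 5$)
$a = \sqrt{34 + \frac{5 i \sqrt{26}}{2}}$ ($a = \sqrt{19 + \left(5 + 5 \left(\sqrt{4 + \left(2 - \frac{25}{2}\right)} + 2\right)\right)} = \sqrt{19 + \left(5 + 5 \left(\sqrt{4 - \frac{21}{2}} + 2\right)\right)} = \sqrt{19 + \left(5 + 5 \left(\sqrt{- \frac{13}{2}} + 2\right)\right)} = \sqrt{19 + \left(5 + 5 \left(\frac{i \sqrt{26}}{2} + 2\right)\right)} = \sqrt{19 + \left(5 + 5 \left(2 + \frac{i \sqrt{26}}{2}\right)\right)} = \sqrt{19 + \left(5 + \left(10 + \frac{5 i \sqrt{26}}{2}\right)\right)} = \sqrt{19 + \left(15 + \frac{5 i \sqrt{26}}{2}\right)} = \sqrt{34 + \frac{5 i \sqrt{26}}{2}} \approx 5.9292 + 1.075 i$)
$a^{2} = \left(\frac{\sqrt{136 + 10 i \sqrt{26}}}{2}\right)^{2} = 34 + \frac{5 i \sqrt{26}}{2}$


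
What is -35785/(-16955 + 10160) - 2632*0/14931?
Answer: 7157/1359 ≈ 5.2664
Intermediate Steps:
-35785/(-16955 + 10160) - 2632*0/14931 = -35785/(-6795) + 0*(1/14931) = -35785*(-1/6795) + 0 = 7157/1359 + 0 = 7157/1359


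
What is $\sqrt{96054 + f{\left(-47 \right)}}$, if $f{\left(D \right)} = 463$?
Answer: $\sqrt{96517} \approx 310.67$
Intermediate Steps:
$\sqrt{96054 + f{\left(-47 \right)}} = \sqrt{96054 + 463} = \sqrt{96517}$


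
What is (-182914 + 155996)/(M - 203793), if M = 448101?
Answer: -13459/122154 ≈ -0.11018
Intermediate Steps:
(-182914 + 155996)/(M - 203793) = (-182914 + 155996)/(448101 - 203793) = -26918/244308 = -26918*1/244308 = -13459/122154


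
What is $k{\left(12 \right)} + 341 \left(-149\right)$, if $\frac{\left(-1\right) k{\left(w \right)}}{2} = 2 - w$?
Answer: $-50789$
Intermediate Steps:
$k{\left(w \right)} = -4 + 2 w$ ($k{\left(w \right)} = - 2 \left(2 - w\right) = -4 + 2 w$)
$k{\left(12 \right)} + 341 \left(-149\right) = \left(-4 + 2 \cdot 12\right) + 341 \left(-149\right) = \left(-4 + 24\right) - 50809 = 20 - 50809 = -50789$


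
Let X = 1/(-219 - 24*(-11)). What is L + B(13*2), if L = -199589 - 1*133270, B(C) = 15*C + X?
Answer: -14961104/45 ≈ -3.3247e+5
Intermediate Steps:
X = 1/45 (X = 1/(-219 + 264) = 1/45 ≈ 0.022222)
B(C) = 1/45 + 15*C (B(C) = 15*C + 1/45 = 1/45 + 15*C)
L = -332859 (L = -199589 - 133270 = -332859)
L + B(13*2) = -332859 + (1/45 + 15*(13*2)) = -332859 + (1/45 + 15*26) = -332859 + (1/45 + 390) = -332859 + 17551/45 = -14961104/45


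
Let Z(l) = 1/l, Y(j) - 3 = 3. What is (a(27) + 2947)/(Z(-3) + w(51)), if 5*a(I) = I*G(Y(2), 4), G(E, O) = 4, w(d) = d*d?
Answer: 44529/39010 ≈ 1.1415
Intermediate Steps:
w(d) = d²
Y(j) = 6 (Y(j) = 3 + 3 = 6)
a(I) = 4*I/5 (a(I) = (I*4)/5 = (4*I)/5 = 4*I/5)
(a(27) + 2947)/(Z(-3) + w(51)) = ((⅘)*27 + 2947)/(1/(-3) + 51²) = (108/5 + 2947)/(-⅓ + 2601) = 14843/(5*(7802/3)) = (14843/5)*(3/7802) = 44529/39010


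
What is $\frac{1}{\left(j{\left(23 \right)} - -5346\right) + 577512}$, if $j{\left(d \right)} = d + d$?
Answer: $\frac{1}{582904} \approx 1.7155 \cdot 10^{-6}$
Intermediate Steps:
$j{\left(d \right)} = 2 d$
$\frac{1}{\left(j{\left(23 \right)} - -5346\right) + 577512} = \frac{1}{\left(2 \cdot 23 - -5346\right) + 577512} = \frac{1}{\left(46 + 5346\right) + 577512} = \frac{1}{5392 + 577512} = \frac{1}{582904}$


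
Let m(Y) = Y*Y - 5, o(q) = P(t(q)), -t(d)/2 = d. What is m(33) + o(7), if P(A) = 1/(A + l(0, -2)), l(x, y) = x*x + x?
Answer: 15175/14 ≈ 1083.9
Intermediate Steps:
l(x, y) = x + x² (l(x, y) = x² + x = x + x²)
t(d) = -2*d
P(A) = 1/A (P(A) = 1/(A + 0*(1 + 0)) = 1/(A + 0*1) = 1/(A + 0) = 1/A)
o(q) = -1/(2*q) (o(q) = 1/(-2*q) = -1/(2*q))
m(Y) = -5 + Y² (m(Y) = Y² - 5 = -5 + Y²)
m(33) + o(7) = (-5 + 33²) - ½/7 = (-5 + 1089) - ½*⅐ = 1084 - 1/14 = 15175/14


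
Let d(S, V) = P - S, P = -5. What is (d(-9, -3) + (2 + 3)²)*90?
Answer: 2610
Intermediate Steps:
d(S, V) = -5 - S
(d(-9, -3) + (2 + 3)²)*90 = ((-5 - 1*(-9)) + (2 + 3)²)*90 = ((-5 + 9) + 5²)*90 = (4 + 25)*90 = 29*90 = 2610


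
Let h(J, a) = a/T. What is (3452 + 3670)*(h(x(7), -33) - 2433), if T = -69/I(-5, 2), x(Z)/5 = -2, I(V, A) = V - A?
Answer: -399088392/23 ≈ -1.7352e+7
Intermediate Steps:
x(Z) = -10 (x(Z) = 5*(-2) = -10)
T = 69/7 (T = -69/(-5 - 1*2) = -69/(-5 - 2) = -69/(-7) = -69*(-⅐) = 69/7 ≈ 9.8571)
h(J, a) = 7*a/69 (h(J, a) = a/(69/7) = a*(7/69) = 7*a/69)
(3452 + 3670)*(h(x(7), -33) - 2433) = (3452 + 3670)*((7/69)*(-33) - 2433) = 7122*(-77/23 - 2433) = 7122*(-56036/23) = -399088392/23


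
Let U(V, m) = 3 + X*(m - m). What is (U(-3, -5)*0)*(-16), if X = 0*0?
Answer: 0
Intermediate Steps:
X = 0
U(V, m) = 3 (U(V, m) = 3 + 0*(m - m) = 3 + 0*0 = 3 + 0 = 3)
(U(-3, -5)*0)*(-16) = (3*0)*(-16) = 0*(-16) = 0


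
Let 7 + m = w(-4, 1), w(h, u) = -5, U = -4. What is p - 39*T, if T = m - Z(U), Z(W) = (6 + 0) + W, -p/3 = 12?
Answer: 510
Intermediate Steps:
p = -36 (p = -3*12 = -36)
Z(W) = 6 + W
m = -12 (m = -7 - 5 = -12)
T = -14 (T = -12 - (6 - 4) = -12 - 1*2 = -12 - 2 = -14)
p - 39*T = -36 - 39*(-14) = -36 + 546 = 510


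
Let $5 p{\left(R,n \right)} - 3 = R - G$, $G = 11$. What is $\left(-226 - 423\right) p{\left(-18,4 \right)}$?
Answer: $\frac{16874}{5} \approx 3374.8$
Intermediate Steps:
$p{\left(R,n \right)} = - \frac{8}{5} + \frac{R}{5}$ ($p{\left(R,n \right)} = \frac{3}{5} + \frac{R - 11}{5} = \frac{3}{5} + \frac{-11 + R}{5} = \frac{3}{5} + \left(- \frac{11}{5} + \frac{R}{5}\right) = - \frac{8}{5} + \frac{R}{5}$)
$\left(-226 - 423\right) p{\left(-18,4 \right)} = \left(-226 - 423\right) \left(- \frac{8}{5} + \frac{1}{5} \left(-18\right)\right) = - 649 \left(- \frac{8}{5} - \frac{18}{5}\right) = \left(-649\right) \left(- \frac{26}{5}\right) = \frac{16874}{5}$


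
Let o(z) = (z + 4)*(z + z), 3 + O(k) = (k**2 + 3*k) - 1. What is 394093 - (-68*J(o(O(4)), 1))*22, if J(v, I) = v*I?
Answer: 2404717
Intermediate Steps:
O(k) = -4 + k**2 + 3*k (O(k) = -3 + ((k**2 + 3*k) - 1) = -3 + (-1 + k**2 + 3*k) = -4 + k**2 + 3*k)
o(z) = 2*z*(4 + z) (o(z) = (4 + z)*(2*z) = 2*z*(4 + z))
J(v, I) = I*v
394093 - (-68*J(o(O(4)), 1))*22 = 394093 - (-68*2*(-4 + 4**2 + 3*4)*(4 + (-4 + 4**2 + 3*4)))*22 = 394093 - (-68*2*(-4 + 16 + 12)*(4 + (-4 + 16 + 12)))*22 = 394093 - (-68*2*24*(4 + 24))*22 = 394093 - (-68*2*24*28)*22 = 394093 - (-68*1344)*22 = 394093 - (-91392)*22 = 394093 - 1*(-2010624) = 394093 + 2010624 = 2404717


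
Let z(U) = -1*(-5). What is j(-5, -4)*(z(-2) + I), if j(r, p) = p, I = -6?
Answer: 4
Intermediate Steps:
z(U) = 5
j(-5, -4)*(z(-2) + I) = -4*(5 - 6) = -4*(-1) = 4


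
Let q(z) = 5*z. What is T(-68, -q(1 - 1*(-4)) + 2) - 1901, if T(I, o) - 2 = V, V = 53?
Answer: -1846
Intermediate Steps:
T(I, o) = 55 (T(I, o) = 2 + 53 = 55)
T(-68, -q(1 - 1*(-4)) + 2) - 1901 = 55 - 1901 = -1846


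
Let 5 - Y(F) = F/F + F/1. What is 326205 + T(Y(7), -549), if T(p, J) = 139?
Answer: 326344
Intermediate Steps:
Y(F) = 4 - F (Y(F) = 5 - (F/F + F/1) = 5 - (1 + F*1) = 5 - (1 + F) = 5 + (-1 - F) = 4 - F)
326205 + T(Y(7), -549) = 326205 + 139 = 326344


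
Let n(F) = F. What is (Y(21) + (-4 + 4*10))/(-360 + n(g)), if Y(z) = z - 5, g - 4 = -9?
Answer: -52/365 ≈ -0.14247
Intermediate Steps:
g = -5 (g = 4 - 9 = -5)
Y(z) = -5 + z
(Y(21) + (-4 + 4*10))/(-360 + n(g)) = ((-5 + 21) + (-4 + 4*10))/(-360 - 5) = (16 + (-4 + 40))/(-365) = (16 + 36)*(-1/365) = 52*(-1/365) = -52/365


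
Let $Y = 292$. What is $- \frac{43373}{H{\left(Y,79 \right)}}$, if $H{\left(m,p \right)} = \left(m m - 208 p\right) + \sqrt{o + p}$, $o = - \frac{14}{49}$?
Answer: $- \frac{20898152352}{33164909017} + \frac{43373 \sqrt{3857}}{33164909017} \approx -0.63005$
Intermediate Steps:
$o = - \frac{2}{7}$ ($o = \left(-14\right) \frac{1}{49} = - \frac{2}{7} \approx -0.28571$)
$H{\left(m,p \right)} = m^{2} + \sqrt{- \frac{2}{7} + p} - 208 p$ ($H{\left(m,p \right)} = \left(m m - 208 p\right) + \sqrt{- \frac{2}{7} + p} = \left(m^{2} - 208 p\right) + \sqrt{- \frac{2}{7} + p} = m^{2} + \sqrt{- \frac{2}{7} + p} - 208 p$)
$- \frac{43373}{H{\left(Y,79 \right)}} = - \frac{43373}{292^{2} - 16432 + \frac{\sqrt{-14 + 49 \cdot 79}}{7}} = - \frac{43373}{85264 - 16432 + \frac{\sqrt{-14 + 3871}}{7}} = - \frac{43373}{85264 - 16432 + \frac{\sqrt{3857}}{7}} = - \frac{43373}{68832 + \frac{\sqrt{3857}}{7}}$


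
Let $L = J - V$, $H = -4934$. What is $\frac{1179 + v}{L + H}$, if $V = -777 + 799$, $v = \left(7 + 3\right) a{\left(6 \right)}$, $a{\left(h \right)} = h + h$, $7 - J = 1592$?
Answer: $- \frac{1299}{6541} \approx -0.19859$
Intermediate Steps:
$J = -1585$ ($J = 7 - 1592 = -1585$)
$a{\left(h \right)} = 2 h$
$v = 120$ ($v = \left(7 + 3\right) 2 \cdot 6 = 10 \cdot 12 = 120$)
$V = 22$
$L = -1607$ ($L = -1585 - 22 = -1607$)
$\frac{1179 + v}{L + H} = \frac{1179 + 120}{-1607 - 4934} = \frac{1299}{-6541} = 1299 \left(- \frac{1}{6541}\right) = - \frac{1299}{6541}$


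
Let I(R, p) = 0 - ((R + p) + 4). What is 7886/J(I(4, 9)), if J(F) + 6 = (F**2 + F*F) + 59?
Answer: 7886/631 ≈ 12.498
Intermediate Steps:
I(R, p) = -4 - R - p (I(R, p) = 0 - (4 + R + p) = 0 + (-4 - R - p) = -4 - R - p)
J(F) = 53 + 2*F**2 (J(F) = -6 + ((F**2 + F*F) + 59) = -6 + ((F**2 + F**2) + 59) = -6 + (2*F**2 + 59) = -6 + (59 + 2*F**2) = 53 + 2*F**2)
7886/J(I(4, 9)) = 7886/(53 + 2*(-4 - 1*4 - 1*9)**2) = 7886/(53 + 2*(-4 - 4 - 9)**2) = 7886/(53 + 2*(-17)**2) = 7886/(53 + 2*289) = 7886/(53 + 578) = 7886/631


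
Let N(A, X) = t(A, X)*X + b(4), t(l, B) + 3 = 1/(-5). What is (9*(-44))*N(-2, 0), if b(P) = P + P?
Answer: -3168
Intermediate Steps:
t(l, B) = -16/5 (t(l, B) = -3 + 1/(-5) = -3 - 1/5 = -16/5)
b(P) = 2*P
N(A, X) = 8 - 16*X/5 (N(A, X) = -16*X/5 + 2*4 = -16*X/5 + 8 = 8 - 16*X/5)
(9*(-44))*N(-2, 0) = (9*(-44))*(8 - 16/5*0) = -396*(8 + 0) = -396*8 = -3168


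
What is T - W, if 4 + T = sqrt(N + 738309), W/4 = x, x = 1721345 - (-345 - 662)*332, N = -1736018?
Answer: -8222680 + I*sqrt(997709) ≈ -8.2227e+6 + 998.85*I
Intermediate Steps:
x = 2055669 (x = 1721345 - (-1007)*332 = 1721345 - 1*(-334324) = 1721345 + 334324 = 2055669)
W = 8222676 (W = 4*2055669 = 8222676)
T = -4 + I*sqrt(997709) (T = -4 + sqrt(-1736018 + 738309) = -4 + sqrt(-997709) = -4 + I*sqrt(997709) ≈ -4.0 + 998.85*I)
T - W = (-4 + I*sqrt(997709)) - 1*8222676 = (-4 + I*sqrt(997709)) - 8222676 = -8222680 + I*sqrt(997709)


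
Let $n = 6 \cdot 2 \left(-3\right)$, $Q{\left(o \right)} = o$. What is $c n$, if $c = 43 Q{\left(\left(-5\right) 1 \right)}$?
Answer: $7740$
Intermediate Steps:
$c = -215$ ($c = 43 \left(\left(-5\right) 1\right) = 43 \left(-5\right) = -215$)
$n = -36$ ($n = 12 \left(-3\right) = -36$)
$c n = \left(-215\right) \left(-36\right) = 7740$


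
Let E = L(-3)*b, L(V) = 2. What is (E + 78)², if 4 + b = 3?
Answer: 5776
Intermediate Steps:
b = -1 (b = -4 + 3 = -1)
E = -2 (E = 2*(-1) = -2)
(E + 78)² = (-2 + 78)² = 76² = 5776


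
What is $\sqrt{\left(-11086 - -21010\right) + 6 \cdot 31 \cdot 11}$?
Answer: $3 \sqrt{1330} \approx 109.41$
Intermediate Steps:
$\sqrt{\left(-11086 - -21010\right) + 6 \cdot 31 \cdot 11} = \sqrt{\left(-11086 + 21010\right) + 186 \cdot 11} = \sqrt{9924 + 2046} = \sqrt{11970} = 3 \sqrt{1330}$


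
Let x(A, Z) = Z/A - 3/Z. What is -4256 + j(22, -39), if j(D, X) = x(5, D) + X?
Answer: -471981/110 ≈ -4290.7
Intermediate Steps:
x(A, Z) = -3/Z + Z/A
j(D, X) = X - 3/D + D/5 (j(D, X) = (-3/D + D/5) + X = X - 3/D + D/5)
-4256 + j(22, -39) = -4256 + (-39 - 3/22 + (1/5)*22) = -4256 + (-39 - 3*1/22 + 22/5) = -4256 + (-39 - 3/22 + 22/5) = -4256 - 3821/110 = -471981/110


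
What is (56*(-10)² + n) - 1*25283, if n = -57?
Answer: -19740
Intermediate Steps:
(56*(-10)² + n) - 1*25283 = (56*(-10)² - 57) - 1*25283 = (56*100 - 57) - 25283 = (5600 - 57) - 25283 = 5543 - 25283 = -19740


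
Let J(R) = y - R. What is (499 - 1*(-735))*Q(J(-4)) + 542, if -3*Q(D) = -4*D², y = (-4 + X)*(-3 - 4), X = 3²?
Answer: 4745122/3 ≈ 1.5817e+6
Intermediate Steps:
X = 9
y = -35 (y = (-4 + 9)*(-3 - 4) = 5*(-7) = -35)
J(R) = -35 - R
Q(D) = 4*D²/3 (Q(D) = -(-4)*D²/3 = 4*D²/3)
(499 - 1*(-735))*Q(J(-4)) + 542 = (499 - 1*(-735))*(4*(-35 - 1*(-4))²/3) + 542 = (499 + 735)*(4*(-35 + 4)²/3) + 542 = 1234*((4/3)*(-31)²) + 542 = 1234*((4/3)*961) + 542 = 1234*(3844/3) + 542 = 4743496/3 + 542 = 4745122/3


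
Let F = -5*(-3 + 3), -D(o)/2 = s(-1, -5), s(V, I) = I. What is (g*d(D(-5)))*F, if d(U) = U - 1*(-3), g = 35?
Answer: 0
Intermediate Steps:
D(o) = 10 (D(o) = -2*(-5) = 10)
F = 0 (F = -5*0 = 0)
d(U) = 3 + U (d(U) = U + 3 = 3 + U)
(g*d(D(-5)))*F = (35*(3 + 10))*0 = (35*13)*0 = 455*0 = 0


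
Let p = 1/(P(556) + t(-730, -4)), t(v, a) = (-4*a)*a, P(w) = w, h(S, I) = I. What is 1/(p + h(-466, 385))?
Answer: 492/189421 ≈ 0.0025974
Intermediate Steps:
t(v, a) = -4*a**2
p = 1/492 (p = 1/(556 - 4*(-4)**2) = 1/(556 - 4*16) = 1/(556 - 64) = 1/492 ≈ 0.0020325)
1/(p + h(-466, 385)) = 1/(1/492 + 385) = 1/(189421/492) = 492/189421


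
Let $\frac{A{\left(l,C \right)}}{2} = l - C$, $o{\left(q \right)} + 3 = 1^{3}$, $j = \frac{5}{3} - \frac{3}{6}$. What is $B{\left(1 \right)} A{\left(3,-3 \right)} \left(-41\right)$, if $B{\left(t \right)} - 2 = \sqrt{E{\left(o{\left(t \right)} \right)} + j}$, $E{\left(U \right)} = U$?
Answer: $-984 - 82 i \sqrt{30} \approx -984.0 - 449.13 i$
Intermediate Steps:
$j = \frac{7}{6}$ ($j = 5 \cdot \frac{1}{3} - \frac{1}{2} = \frac{5}{3} - \frac{1}{2} = \frac{7}{6} \approx 1.1667$)
$o{\left(q \right)} = -2$ ($o{\left(q \right)} = -3 + 1^{3} = -3 + 1 = -2$)
$A{\left(l,C \right)} = - 2 C + 2 l$ ($A{\left(l,C \right)} = 2 \left(l - C\right) = - 2 C + 2 l$)
$B{\left(t \right)} = 2 + \frac{i \sqrt{30}}{6}$ ($B{\left(t \right)} = 2 + \sqrt{-2 + \frac{7}{6}} = 2 + \sqrt{- \frac{5}{6}} = 2 + \frac{i \sqrt{30}}{6}$)
$B{\left(1 \right)} A{\left(3,-3 \right)} \left(-41\right) = \left(2 + \frac{i \sqrt{30}}{6}\right) \left(\left(-2\right) \left(-3\right) + 2 \cdot 3\right) \left(-41\right) = \left(2 + \frac{i \sqrt{30}}{6}\right) \left(6 + 6\right) \left(-41\right) = \left(2 + \frac{i \sqrt{30}}{6}\right) 12 \left(-41\right) = \left(24 + 2 i \sqrt{30}\right) \left(-41\right) = -984 - 82 i \sqrt{30}$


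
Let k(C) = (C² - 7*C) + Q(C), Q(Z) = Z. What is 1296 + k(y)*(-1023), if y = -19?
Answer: -484629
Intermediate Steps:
k(C) = C² - 6*C (k(C) = (C² - 7*C) + C = C² - 6*C)
1296 + k(y)*(-1023) = 1296 - 19*(-6 - 19)*(-1023) = 1296 - 19*(-25)*(-1023) = 1296 + 475*(-1023) = 1296 - 485925 = -484629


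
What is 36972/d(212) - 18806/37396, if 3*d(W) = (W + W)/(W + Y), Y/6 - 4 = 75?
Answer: 177837058447/990994 ≈ 1.7945e+5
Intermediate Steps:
Y = 474 (Y = 24 + 6*75 = 24 + 450 = 474)
d(W) = 2*W/(3*(474 + W)) (d(W) = ((W + W)/(W + 474))/3 = ((2*W)/(474 + W))/3 = (2*W/(474 + W))/3 = 2*W/(3*(474 + W)))
36972/d(212) - 18806/37396 = 36972/(((⅔)*212/(474 + 212))) - 18806/37396 = 36972/(((⅔)*212/686)) - 18806*1/37396 = 36972/(((⅔)*212*(1/686))) - 9403/18698 = 36972/(212/1029) - 9403/18698 = 36972*(1029/212) - 9403/18698 = 9511047/53 - 9403/18698 = 177837058447/990994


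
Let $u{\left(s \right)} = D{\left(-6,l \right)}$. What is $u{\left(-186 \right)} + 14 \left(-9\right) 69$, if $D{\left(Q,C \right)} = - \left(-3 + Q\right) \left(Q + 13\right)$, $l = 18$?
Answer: $-8631$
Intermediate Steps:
$D{\left(Q,C \right)} = - \left(-3 + Q\right) \left(13 + Q\right)$
$u{\left(s \right)} = 63$ ($u{\left(s \right)} = 39 - \left(-6\right)^{2} - -60 = 39 - 36 + 60 = 63$)
$u{\left(-186 \right)} + 14 \left(-9\right) 69 = 63 + 14 \left(-9\right) 69 = 63 - 8694 = -8631$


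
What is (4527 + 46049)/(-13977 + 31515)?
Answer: 25288/8769 ≈ 2.8838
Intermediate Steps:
(4527 + 46049)/(-13977 + 31515) = 50576/17538 = 50576*(1/17538) = 25288/8769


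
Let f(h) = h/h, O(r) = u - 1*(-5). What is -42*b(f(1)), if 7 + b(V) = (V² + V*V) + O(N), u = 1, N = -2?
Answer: -42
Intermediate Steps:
O(r) = 6 (O(r) = 1 - 1*(-5) = 1 + 5 = 6)
f(h) = 1
b(V) = -1 + 2*V² (b(V) = -7 + ((V² + V*V) + 6) = -7 + ((V² + V²) + 6) = -7 + (2*V² + 6) = -7 + (6 + 2*V²) = -1 + 2*V²)
-42*b(f(1)) = -42*(-1 + 2*1²) = -42*(-1 + 2*1) = -42*(-1 + 2) = -42*1 = -42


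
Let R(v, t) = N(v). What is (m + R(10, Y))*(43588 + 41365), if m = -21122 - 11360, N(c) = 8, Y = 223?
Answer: -2758763722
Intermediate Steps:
R(v, t) = 8
m = -32482
(m + R(10, Y))*(43588 + 41365) = (-32482 + 8)*(43588 + 41365) = -32474*84953 = -2758763722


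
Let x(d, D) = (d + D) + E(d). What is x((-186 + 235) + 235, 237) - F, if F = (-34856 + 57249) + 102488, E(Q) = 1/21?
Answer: -2611559/21 ≈ -1.2436e+5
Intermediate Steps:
E(Q) = 1/21
x(d, D) = 1/21 + D + d (x(d, D) = (d + D) + 1/21 = (D + d) + 1/21 = 1/21 + D + d)
F = 124881 (F = 22393 + 102488 = 124881)
x((-186 + 235) + 235, 237) - F = (1/21 + 237 + ((-186 + 235) + 235)) - 1*124881 = (1/21 + 237 + (49 + 235)) - 124881 = (1/21 + 237 + 284) - 124881 = 10942/21 - 124881 = -2611559/21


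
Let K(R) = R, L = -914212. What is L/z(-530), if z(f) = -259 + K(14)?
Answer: 914212/245 ≈ 3731.5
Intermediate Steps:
z(f) = -245 (z(f) = -259 + 14 = -245)
L/z(-530) = -914212/(-245) = -914212*(-1/245) = 914212/245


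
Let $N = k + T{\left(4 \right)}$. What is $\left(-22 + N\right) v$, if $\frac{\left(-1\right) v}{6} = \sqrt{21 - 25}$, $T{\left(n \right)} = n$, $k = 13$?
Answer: $60 i \approx 60.0 i$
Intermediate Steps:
$v = - 12 i$ ($v = - 6 \sqrt{21 - 25} = - 6 \sqrt{-4} = - 6 \cdot 2 i = - 12 i \approx - 12.0 i$)
$N = 17$ ($N = 13 + 4 = 17$)
$\left(-22 + N\right) v = \left(-22 + 17\right) \left(- 12 i\right) = - 5 \left(- 12 i\right) = 60 i$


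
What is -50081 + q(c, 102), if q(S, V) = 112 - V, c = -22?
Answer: -50071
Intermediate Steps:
-50081 + q(c, 102) = -50081 + (112 - 1*102) = -50081 + (112 - 102) = -50081 + 10 = -50071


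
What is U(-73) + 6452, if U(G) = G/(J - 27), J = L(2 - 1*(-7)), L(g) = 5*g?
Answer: 116063/18 ≈ 6447.9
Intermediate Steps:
J = 45 (J = 5*(2 - 1*(-7)) = 5*(2 + 7) = 5*9 = 45)
U(G) = G/18 (U(G) = G/(45 - 27) = G/18)
U(-73) + 6452 = (1/18)*(-73) + 6452 = -73/18 + 6452 = 116063/18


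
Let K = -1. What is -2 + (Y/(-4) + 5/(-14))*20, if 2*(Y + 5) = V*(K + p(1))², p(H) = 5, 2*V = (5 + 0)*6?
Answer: -4089/7 ≈ -584.14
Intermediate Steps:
V = 15 (V = ((5 + 0)*6)/2 = (5*6)/2 = (½)*30 = 15)
Y = 115 (Y = -5 + (15*(-1 + 5)²)/2 = -5 + (15*4²)/2 = -5 + (15*16)/2 = -5 + (½)*240 = -5 + 120 = 115)
-2 + (Y/(-4) + 5/(-14))*20 = -2 + (115/(-4) + 5/(-14))*20 = -2 + (115*(-¼) + 5*(-1/14))*20 = -2 + (-115/4 - 5/14)*20 = -2 - 815/28*20 = -2 - 4075/7 = -4089/7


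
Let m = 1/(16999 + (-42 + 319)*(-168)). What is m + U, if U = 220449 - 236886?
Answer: -485499670/29537 ≈ -16437.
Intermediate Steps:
U = -16437
m = -1/29537 (m = 1/(16999 + 277*(-168)) = 1/(16999 - 46536) = 1/(-29537) = -1/29537 ≈ -3.3856e-5)
m + U = -1/29537 - 16437 = -485499670/29537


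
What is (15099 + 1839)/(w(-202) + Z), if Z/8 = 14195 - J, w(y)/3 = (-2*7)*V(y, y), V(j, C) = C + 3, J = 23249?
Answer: -2823/10679 ≈ -0.26435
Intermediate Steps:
V(j, C) = 3 + C
w(y) = -126 - 42*y (w(y) = 3*((-2*7)*(3 + y)) = 3*(-14*(3 + y)) = 3*(-42 - 14*y) = -126 - 42*y)
Z = -72432 (Z = 8*(14195 - 1*23249) = 8*(14195 - 23249) = 8*(-9054) = -72432)
(15099 + 1839)/(w(-202) + Z) = (15099 + 1839)/((-126 - 42*(-202)) - 72432) = 16938/((-126 + 8484) - 72432) = 16938/(8358 - 72432) = 16938/(-64074) = 16938*(-1/64074) = -2823/10679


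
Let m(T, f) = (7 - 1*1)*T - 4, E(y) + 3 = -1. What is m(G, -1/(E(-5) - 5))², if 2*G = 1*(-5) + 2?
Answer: 169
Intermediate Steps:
E(y) = -4 (E(y) = -3 - 1 = -4)
G = -3/2 (G = (1*(-5) + 2)/2 = (-5 + 2)/2 = (½)*(-3) = -3/2 ≈ -1.5000)
m(T, f) = -4 + 6*T (m(T, f) = (7 - 1)*T - 4 = 6*T - 4 = -4 + 6*T)
m(G, -1/(E(-5) - 5))² = (-4 + 6*(-3/2))² = (-4 - 9)² = (-13)² = 169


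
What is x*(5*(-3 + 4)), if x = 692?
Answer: 3460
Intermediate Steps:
x*(5*(-3 + 4)) = 692*(5*(-3 + 4)) = 692*(5*1) = 692*5 = 3460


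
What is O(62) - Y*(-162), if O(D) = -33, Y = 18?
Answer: 2883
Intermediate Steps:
O(62) - Y*(-162) = -33 - 18*(-162) = -33 - 1*(-2916) = -33 + 2916 = 2883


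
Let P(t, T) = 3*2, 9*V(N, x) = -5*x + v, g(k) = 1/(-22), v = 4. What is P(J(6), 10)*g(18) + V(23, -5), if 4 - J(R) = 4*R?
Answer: 292/99 ≈ 2.9495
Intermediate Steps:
g(k) = -1/22
J(R) = 4 - 4*R
V(N, x) = 4/9 - 5*x/9 (V(N, x) = (-5*x + 4)/9 = (4 - 5*x)/9 = 4/9 - 5*x/9)
P(t, T) = 6
P(J(6), 10)*g(18) + V(23, -5) = 6*(-1/22) + (4/9 - 5/9*(-5)) = -3/11 + (4/9 + 25/9) = -3/11 + 29/9 = 292/99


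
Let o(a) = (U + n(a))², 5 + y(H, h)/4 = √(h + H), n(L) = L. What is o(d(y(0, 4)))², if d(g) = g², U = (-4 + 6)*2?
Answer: 479785216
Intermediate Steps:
y(H, h) = -20 + 4*√(H + h) (y(H, h) = -20 + 4*√(h + H) = -20 + 4*√(H + h))
U = 4 (U = 2*2 = 4)
o(a) = (4 + a)²
o(d(y(0, 4)))² = ((4 + (-20 + 4*√(0 + 4))²)²)² = ((4 + (-20 + 4*√4)²)²)² = ((4 + (-20 + 4*2)²)²)² = ((4 + (-20 + 8)²)²)² = ((4 + (-12)²)²)² = ((4 + 144)²)² = (148²)² = 21904² = 479785216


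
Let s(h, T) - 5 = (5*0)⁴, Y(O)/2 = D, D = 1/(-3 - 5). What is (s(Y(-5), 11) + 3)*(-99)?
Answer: -792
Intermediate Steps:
D = -⅛ (D = 1/(-8) = -⅛ ≈ -0.12500)
Y(O) = -¼ (Y(O) = 2*(-⅛) = -¼)
s(h, T) = 5 (s(h, T) = 5 + (5*0)⁴ = 5 + 0⁴ = 5 + 0 = 5)
(s(Y(-5), 11) + 3)*(-99) = (5 + 3)*(-99) = 8*(-99) = -792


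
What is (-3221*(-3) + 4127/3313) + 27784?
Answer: 124066038/3313 ≈ 37448.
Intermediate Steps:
(-3221*(-3) + 4127/3313) + 27784 = (9663 + 4127*(1/3313)) + 27784 = (9663 + 4127/3313) + 27784 = 32017646/3313 + 27784 = 124066038/3313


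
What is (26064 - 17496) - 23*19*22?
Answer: -1046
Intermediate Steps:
(26064 - 17496) - 23*19*22 = 8568 - 437*22 = 8568 - 9614 = -1046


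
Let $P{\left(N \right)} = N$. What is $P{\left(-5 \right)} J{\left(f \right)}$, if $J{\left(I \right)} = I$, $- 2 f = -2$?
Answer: $-5$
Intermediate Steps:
$f = 1$ ($f = \left(- \frac{1}{2}\right) \left(-2\right) = 1$)
$P{\left(-5 \right)} J{\left(f \right)} = \left(-5\right) 1 = -5$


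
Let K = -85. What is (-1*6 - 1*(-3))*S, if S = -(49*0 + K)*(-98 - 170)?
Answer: 68340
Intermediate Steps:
S = -22780 (S = -(49*0 - 85)*(-98 - 170) = -(0 - 85)*(-268) = -(-85)*(-268) = -1*22780 = -22780)
(-1*6 - 1*(-3))*S = (-1*6 - 1*(-3))*(-22780) = (-6 + 3)*(-22780) = -3*(-22780) = 68340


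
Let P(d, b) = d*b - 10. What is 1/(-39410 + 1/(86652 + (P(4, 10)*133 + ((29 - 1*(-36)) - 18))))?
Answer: -90689/3574053489 ≈ -2.5374e-5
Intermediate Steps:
P(d, b) = -10 + b*d (P(d, b) = b*d - 10 = -10 + b*d)
1/(-39410 + 1/(86652 + (P(4, 10)*133 + ((29 - 1*(-36)) - 18)))) = 1/(-39410 + 1/(86652 + ((-10 + 10*4)*133 + ((29 - 1*(-36)) - 18)))) = 1/(-39410 + 1/(86652 + ((-10 + 40)*133 + ((29 + 36) - 18)))) = 1/(-39410 + 1/(86652 + (30*133 + (65 - 18)))) = 1/(-39410 + 1/(86652 + (3990 + 47))) = 1/(-39410 + 1/(86652 + 4037)) = 1/(-39410 + 1/90689) = 1/(-3574053489/90689) = -90689/3574053489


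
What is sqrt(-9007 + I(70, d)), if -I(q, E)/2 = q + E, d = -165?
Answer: I*sqrt(8817) ≈ 93.899*I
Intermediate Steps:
I(q, E) = -2*E - 2*q (I(q, E) = -2*(q + E) = -2*(E + q) = -2*E - 2*q)
sqrt(-9007 + I(70, d)) = sqrt(-9007 + (-2*(-165) - 2*70)) = sqrt(-9007 + (330 - 140)) = sqrt(-9007 + 190) = sqrt(-8817) = I*sqrt(8817)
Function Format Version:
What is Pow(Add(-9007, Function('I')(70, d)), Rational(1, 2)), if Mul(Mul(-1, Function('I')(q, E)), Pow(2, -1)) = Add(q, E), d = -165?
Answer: Mul(I, Pow(8817, Rational(1, 2))) ≈ Mul(93.899, I)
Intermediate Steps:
Function('I')(q, E) = Add(Mul(-2, E), Mul(-2, q)) (Function('I')(q, E) = Mul(-2, Add(q, E)) = Mul(-2, Add(E, q)) = Add(Mul(-2, E), Mul(-2, q)))
Pow(Add(-9007, Function('I')(70, d)), Rational(1, 2)) = Pow(Add(-9007, Add(Mul(-2, -165), Mul(-2, 70))), Rational(1, 2)) = Pow(Add(-9007, Add(330, -140)), Rational(1, 2)) = Pow(Add(-9007, 190), Rational(1, 2)) = Pow(-8817, Rational(1, 2)) = Mul(I, Pow(8817, Rational(1, 2)))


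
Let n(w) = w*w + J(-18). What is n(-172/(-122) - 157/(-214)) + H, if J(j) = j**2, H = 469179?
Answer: 80007341219109/170406916 ≈ 4.6951e+5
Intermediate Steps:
n(w) = 324 + w**2 (n(w) = w*w + (-18)**2 = w**2 + 324 = 324 + w**2)
n(-172/(-122) - 157/(-214)) + H = (324 + (-172/(-122) - 157/(-214))**2) + 469179 = (324 + (-172*(-1/122) - 157*(-1/214))**2) + 469179 = (324 + (86/61 + 157/214)**2) + 469179 = (324 + (27981/13054)**2) + 469179 = (324 + 782936361/170406916) + 469179 = 55994777145/170406916 + 469179 = 80007341219109/170406916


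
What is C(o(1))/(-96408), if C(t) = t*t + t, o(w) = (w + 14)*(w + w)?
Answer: -155/16068 ≈ -0.0096465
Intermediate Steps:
o(w) = 2*w*(14 + w) (o(w) = (14 + w)*(2*w) = 2*w*(14 + w))
C(t) = t + t² (C(t) = t² + t = t + t²)
C(o(1))/(-96408) = ((2*1*(14 + 1))*(1 + 2*1*(14 + 1)))/(-96408) = ((2*1*15)*(1 + 2*1*15))*(-1/96408) = (30*(1 + 30))*(-1/96408) = (30*31)*(-1/96408) = 930*(-1/96408) = -155/16068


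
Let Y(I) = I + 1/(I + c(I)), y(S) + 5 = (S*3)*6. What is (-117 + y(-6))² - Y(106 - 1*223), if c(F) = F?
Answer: 12405979/234 ≈ 53017.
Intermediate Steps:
y(S) = -5 + 18*S (y(S) = -5 + (S*3)*6 = -5 + (3*S)*6 = -5 + 18*S)
Y(I) = I + 1/(2*I) (Y(I) = I + 1/(I + I) = I + 1/(2*I))
(-117 + y(-6))² - Y(106 - 1*223) = (-117 + (-5 + 18*(-6)))² - ((106 - 1*223) + 1/(2*(106 - 1*223))) = (-117 + (-5 - 108))² - ((106 - 223) + 1/(2*(106 - 223))) = (-117 - 113)² - (-117 + (½)/(-117)) = (-230)² - (-117 + (½)*(-1/117)) = 52900 - (-117 - 1/234) = 52900 - 1*(-27379/234) = 52900 + 27379/234 = 12405979/234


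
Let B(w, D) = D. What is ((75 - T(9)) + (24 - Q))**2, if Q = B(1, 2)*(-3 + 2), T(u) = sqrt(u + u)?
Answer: 10219 - 606*sqrt(2) ≈ 9362.0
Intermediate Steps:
T(u) = sqrt(2)*sqrt(u) (T(u) = sqrt(2*u) = sqrt(2)*sqrt(u))
Q = -2 (Q = 2*(-3 + 2) = 2*(-1) = -2)
((75 - T(9)) + (24 - Q))**2 = ((75 - sqrt(2)*sqrt(9)) + (24 - 1*(-2)))**2 = ((75 - sqrt(2)*3) + (24 + 2))**2 = ((75 - 3*sqrt(2)) + 26)**2 = (101 - 3*sqrt(2))**2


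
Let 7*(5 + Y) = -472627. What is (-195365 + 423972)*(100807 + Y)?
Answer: 53262459109/7 ≈ 7.6089e+9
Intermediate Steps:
Y = -472662/7 (Y = -5 + (⅐)*(-472627) = -5 - 472627/7 = -472662/7 ≈ -67523.)
(-195365 + 423972)*(100807 + Y) = (-195365 + 423972)*(100807 - 472662/7) = 228607*(232987/7) = 53262459109/7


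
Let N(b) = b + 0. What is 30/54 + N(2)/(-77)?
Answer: 367/693 ≈ 0.52958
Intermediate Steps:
N(b) = b
30/54 + N(2)/(-77) = 30/54 + 2/(-77) = 30*(1/54) + 2*(-1/77) = 5/9 - 2/77 = 367/693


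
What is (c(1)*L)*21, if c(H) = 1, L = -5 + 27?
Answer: 462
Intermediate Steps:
L = 22
(c(1)*L)*21 = (1*22)*21 = 22*21 = 462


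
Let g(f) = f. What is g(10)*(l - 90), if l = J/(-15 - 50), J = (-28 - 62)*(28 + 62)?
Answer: 4500/13 ≈ 346.15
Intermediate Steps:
J = -8100 (J = -90*90 = -8100)
l = 1620/13 (l = -8100/(-15 - 50) = -8100/(-65) = -8100*(-1/65) = 1620/13 ≈ 124.62)
g(10)*(l - 90) = 10*(1620/13 - 90) = 10*(450/13) = 4500/13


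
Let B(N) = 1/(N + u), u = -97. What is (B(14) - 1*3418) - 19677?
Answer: -1916886/83 ≈ -23095.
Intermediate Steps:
B(N) = 1/(-97 + N) (B(N) = 1/(N - 97) = 1/(-97 + N))
(B(14) - 1*3418) - 19677 = (1/(-97 + 14) - 1*3418) - 19677 = (1/(-83) - 3418) - 19677 = (-1/83 - 3418) - 19677 = -283695/83 - 19677 = -1916886/83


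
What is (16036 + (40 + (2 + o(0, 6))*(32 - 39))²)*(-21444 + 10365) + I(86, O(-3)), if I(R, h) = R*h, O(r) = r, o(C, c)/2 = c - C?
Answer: -214932858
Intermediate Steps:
o(C, c) = -2*C + 2*c (o(C, c) = 2*(c - C) = -2*C + 2*c)
(16036 + (40 + (2 + o(0, 6))*(32 - 39))²)*(-21444 + 10365) + I(86, O(-3)) = (16036 + (40 + (2 + (-2*0 + 2*6))*(32 - 39))²)*(-21444 + 10365) + 86*(-3) = (16036 + (40 + (2 + (0 + 12))*(-7))²)*(-11079) - 258 = (16036 + (40 + (2 + 12)*(-7))²)*(-11079) - 258 = (16036 + (40 + 14*(-7))²)*(-11079) - 258 = (16036 + (40 - 98)²)*(-11079) - 258 = (16036 + (-58)²)*(-11079) - 258 = (16036 + 3364)*(-11079) - 258 = 19400*(-11079) - 258 = -214932600 - 258 = -214932858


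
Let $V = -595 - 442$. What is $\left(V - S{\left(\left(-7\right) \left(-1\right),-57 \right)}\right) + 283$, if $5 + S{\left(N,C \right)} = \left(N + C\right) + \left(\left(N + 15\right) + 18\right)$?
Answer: $-739$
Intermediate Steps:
$S{\left(N,C \right)} = 28 + C + 2 N$ ($S{\left(N,C \right)} = -5 + \left(\left(N + C\right) + \left(\left(N + 15\right) + 18\right)\right) = -5 + \left(\left(C + N\right) + \left(\left(15 + N\right) + 18\right)\right) = -5 + \left(\left(C + N\right) + \left(33 + N\right)\right) = -5 + \left(33 + C + 2 N\right) = 28 + C + 2 N$)
$V = -1037$ ($V = -595 - 442 = -1037$)
$\left(V - S{\left(\left(-7\right) \left(-1\right),-57 \right)}\right) + 283 = \left(-1037 - \left(28 - 57 + 2 \left(\left(-7\right) \left(-1\right)\right)\right)\right) + 283 = \left(-1037 - \left(28 - 57 + 2 \cdot 7\right)\right) + 283 = \left(-1037 - \left(28 - 57 + 14\right)\right) + 283 = \left(-1037 - -15\right) + 283 = \left(-1037 + 15\right) + 283 = -1022 + 283 = -739$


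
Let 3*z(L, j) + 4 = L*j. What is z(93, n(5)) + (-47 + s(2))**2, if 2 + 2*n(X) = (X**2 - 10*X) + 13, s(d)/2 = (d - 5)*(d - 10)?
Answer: -652/3 ≈ -217.33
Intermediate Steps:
s(d) = 2*(-10 + d)*(-5 + d) (s(d) = 2*((d - 5)*(d - 10)) = 2*((-5 + d)*(-10 + d)) = 2*((-10 + d)*(-5 + d)) = 2*(-10 + d)*(-5 + d))
n(X) = 11/2 + X**2/2 - 5*X (n(X) = -1 + ((X**2 - 10*X) + 13)/2 = -1 + (13 + X**2 - 10*X)/2 = -1 + (13/2 + X**2/2 - 5*X) = 11/2 + X**2/2 - 5*X)
z(L, j) = -4/3 + L*j/3 (z(L, j) = -4/3 + (L*j)/3 = -4/3 + L*j/3)
z(93, n(5)) + (-47 + s(2))**2 = (-4/3 + (1/3)*93*(11/2 + (1/2)*5**2 - 5*5)) + (-47 + (100 - 30*2 + 2*2**2))**2 = (-4/3 + (1/3)*93*(11/2 + (1/2)*25 - 25)) + (-47 + (100 - 60 + 2*4))**2 = (-4/3 + (1/3)*93*(11/2 + 25/2 - 25)) + (-47 + (100 - 60 + 8))**2 = (-4/3 + (1/3)*93*(-7)) + (-47 + 48)**2 = (-4/3 - 217) + 1**2 = -655/3 + 1 = -652/3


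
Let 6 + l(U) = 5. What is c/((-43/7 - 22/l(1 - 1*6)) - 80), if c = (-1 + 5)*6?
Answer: -168/449 ≈ -0.37416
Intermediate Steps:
l(U) = -1 (l(U) = -6 + 5 = -1)
c = 24 (c = 4*6 = 24)
c/((-43/7 - 22/l(1 - 1*6)) - 80) = 24/((-43/7 - 22/(-1)) - 80) = 24/((-43*⅐ - 22*(-1)) - 80) = 24/((-43/7 + 22) - 80) = 24/(111/7 - 80) = 24/(-449/7) = 24*(-7/449) = -168/449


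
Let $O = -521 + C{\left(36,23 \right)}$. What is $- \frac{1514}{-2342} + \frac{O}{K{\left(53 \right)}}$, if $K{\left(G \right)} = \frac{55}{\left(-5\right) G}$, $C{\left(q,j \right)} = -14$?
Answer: $\frac{33212032}{12881} \approx 2578.4$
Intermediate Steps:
$O = -535$ ($O = -521 - 14 = -535$)
$K{\left(G \right)} = - \frac{11}{G}$ ($K{\left(G \right)} = 55 \left(- \frac{1}{5 G}\right) = - \frac{11}{G}$)
$- \frac{1514}{-2342} + \frac{O}{K{\left(53 \right)}} = - \frac{1514}{-2342} - \frac{535}{\left(-11\right) \frac{1}{53}} = \left(-1514\right) \left(- \frac{1}{2342}\right) - \frac{535}{\left(-11\right) \frac{1}{53}} = \frac{757}{1171} - \frac{535}{- \frac{11}{53}} = \frac{757}{1171} - - \frac{28355}{11} = \frac{757}{1171} + \frac{28355}{11} = \frac{33212032}{12881}$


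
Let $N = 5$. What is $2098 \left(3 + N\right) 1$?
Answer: $16784$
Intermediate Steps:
$2098 \left(3 + N\right) 1 = 2098 \left(3 + 5\right) 1 = 2098 \cdot 8 \cdot 1 = 2098 \cdot 8 = 16784$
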